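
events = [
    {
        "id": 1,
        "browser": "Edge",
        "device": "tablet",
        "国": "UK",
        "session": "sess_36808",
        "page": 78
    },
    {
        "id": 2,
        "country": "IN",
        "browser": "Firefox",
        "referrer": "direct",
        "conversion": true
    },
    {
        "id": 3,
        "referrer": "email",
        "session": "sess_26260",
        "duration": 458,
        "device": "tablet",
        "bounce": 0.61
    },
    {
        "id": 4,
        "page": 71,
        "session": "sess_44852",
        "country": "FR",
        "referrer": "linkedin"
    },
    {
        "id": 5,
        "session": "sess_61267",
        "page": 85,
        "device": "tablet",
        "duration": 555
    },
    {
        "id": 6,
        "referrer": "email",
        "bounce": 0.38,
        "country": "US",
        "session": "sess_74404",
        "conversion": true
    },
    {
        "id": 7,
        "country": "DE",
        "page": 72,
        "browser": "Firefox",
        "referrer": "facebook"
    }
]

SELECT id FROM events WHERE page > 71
[1, 5, 7]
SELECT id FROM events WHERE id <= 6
[1, 2, 3, 4, 5, 6]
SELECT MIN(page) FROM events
71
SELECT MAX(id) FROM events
7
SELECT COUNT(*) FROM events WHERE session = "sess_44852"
1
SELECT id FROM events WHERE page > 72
[1, 5]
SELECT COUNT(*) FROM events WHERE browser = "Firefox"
2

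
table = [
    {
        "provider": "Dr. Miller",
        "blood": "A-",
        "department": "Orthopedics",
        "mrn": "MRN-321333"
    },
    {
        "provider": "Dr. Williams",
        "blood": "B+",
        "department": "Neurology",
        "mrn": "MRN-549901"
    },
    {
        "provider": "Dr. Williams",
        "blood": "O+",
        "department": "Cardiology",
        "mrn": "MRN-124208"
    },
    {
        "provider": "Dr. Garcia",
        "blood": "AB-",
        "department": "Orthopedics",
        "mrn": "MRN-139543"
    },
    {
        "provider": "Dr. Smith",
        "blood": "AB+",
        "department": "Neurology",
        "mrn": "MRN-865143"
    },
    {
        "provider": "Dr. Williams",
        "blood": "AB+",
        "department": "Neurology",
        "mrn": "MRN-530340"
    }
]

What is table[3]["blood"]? "AB-"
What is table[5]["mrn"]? "MRN-530340"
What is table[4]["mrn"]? "MRN-865143"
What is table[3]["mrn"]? "MRN-139543"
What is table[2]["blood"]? "O+"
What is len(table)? 6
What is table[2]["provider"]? "Dr. Williams"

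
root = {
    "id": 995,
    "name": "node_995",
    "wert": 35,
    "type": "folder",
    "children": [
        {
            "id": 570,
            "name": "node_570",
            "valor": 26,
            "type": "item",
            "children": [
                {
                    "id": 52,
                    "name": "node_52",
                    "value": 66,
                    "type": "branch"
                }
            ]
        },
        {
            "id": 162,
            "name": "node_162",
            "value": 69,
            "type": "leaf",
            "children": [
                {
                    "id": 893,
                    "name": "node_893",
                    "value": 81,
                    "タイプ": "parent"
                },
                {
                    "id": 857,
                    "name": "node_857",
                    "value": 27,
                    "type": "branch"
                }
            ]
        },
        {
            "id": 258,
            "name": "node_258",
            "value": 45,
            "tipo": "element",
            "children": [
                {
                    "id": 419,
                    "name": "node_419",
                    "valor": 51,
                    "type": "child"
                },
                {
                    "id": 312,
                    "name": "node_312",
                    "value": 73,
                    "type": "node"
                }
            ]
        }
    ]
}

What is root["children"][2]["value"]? 45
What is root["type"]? "folder"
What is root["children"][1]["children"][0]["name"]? "node_893"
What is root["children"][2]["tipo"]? "element"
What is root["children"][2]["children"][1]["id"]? 312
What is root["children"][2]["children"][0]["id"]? 419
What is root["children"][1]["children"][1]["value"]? 27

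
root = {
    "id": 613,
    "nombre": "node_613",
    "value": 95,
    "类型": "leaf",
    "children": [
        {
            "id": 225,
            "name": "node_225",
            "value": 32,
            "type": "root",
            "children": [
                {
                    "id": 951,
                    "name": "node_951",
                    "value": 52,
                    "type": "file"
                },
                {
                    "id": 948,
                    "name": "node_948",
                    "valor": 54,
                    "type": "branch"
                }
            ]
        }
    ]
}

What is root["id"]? 613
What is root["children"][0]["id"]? 225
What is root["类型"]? "leaf"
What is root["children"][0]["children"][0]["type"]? "file"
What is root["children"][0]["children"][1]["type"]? "branch"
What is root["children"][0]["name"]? "node_225"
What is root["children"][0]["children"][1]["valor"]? 54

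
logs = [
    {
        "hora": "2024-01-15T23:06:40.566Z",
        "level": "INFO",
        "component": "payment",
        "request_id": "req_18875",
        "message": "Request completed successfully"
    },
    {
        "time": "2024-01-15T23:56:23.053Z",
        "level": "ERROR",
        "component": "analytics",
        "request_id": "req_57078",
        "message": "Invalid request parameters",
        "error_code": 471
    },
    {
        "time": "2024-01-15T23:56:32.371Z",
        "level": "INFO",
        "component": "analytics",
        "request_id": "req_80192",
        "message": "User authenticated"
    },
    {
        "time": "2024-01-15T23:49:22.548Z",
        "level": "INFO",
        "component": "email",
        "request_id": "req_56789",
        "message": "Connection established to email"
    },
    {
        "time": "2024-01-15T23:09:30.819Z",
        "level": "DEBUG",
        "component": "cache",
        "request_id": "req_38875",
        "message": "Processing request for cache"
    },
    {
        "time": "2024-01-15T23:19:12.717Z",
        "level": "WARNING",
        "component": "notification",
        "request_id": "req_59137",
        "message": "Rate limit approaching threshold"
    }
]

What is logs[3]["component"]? "email"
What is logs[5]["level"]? "WARNING"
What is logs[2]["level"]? "INFO"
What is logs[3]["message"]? "Connection established to email"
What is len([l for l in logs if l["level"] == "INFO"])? 3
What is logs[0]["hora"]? "2024-01-15T23:06:40.566Z"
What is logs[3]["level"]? "INFO"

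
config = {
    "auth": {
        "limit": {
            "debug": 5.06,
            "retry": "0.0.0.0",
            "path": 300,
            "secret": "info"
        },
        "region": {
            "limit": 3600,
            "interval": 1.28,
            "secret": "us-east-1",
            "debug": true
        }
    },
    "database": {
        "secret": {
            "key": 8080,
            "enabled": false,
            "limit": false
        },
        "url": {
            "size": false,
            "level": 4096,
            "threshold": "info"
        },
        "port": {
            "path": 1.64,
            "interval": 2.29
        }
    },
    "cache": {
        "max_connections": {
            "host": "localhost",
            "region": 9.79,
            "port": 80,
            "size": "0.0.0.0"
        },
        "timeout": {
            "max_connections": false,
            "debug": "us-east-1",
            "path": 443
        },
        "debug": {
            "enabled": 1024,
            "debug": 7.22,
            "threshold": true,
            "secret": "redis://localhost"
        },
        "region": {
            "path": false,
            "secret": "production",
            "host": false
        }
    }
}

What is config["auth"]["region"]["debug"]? True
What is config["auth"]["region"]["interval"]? 1.28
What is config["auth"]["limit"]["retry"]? "0.0.0.0"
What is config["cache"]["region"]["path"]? False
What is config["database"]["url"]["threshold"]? "info"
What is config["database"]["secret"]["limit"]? False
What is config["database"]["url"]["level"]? 4096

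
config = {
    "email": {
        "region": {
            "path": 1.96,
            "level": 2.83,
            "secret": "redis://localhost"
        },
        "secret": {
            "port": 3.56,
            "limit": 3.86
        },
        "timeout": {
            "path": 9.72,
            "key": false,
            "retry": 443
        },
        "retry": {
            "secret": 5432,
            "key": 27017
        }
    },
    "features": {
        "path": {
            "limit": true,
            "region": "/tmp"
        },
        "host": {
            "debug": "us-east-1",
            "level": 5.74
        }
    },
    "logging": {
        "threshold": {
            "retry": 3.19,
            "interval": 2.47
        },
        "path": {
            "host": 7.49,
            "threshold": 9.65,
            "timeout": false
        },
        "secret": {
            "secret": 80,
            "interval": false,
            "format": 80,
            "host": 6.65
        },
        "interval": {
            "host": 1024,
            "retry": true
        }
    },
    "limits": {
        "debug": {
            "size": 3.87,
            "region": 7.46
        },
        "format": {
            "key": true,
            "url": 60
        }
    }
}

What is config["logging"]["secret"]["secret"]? 80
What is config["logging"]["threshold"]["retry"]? 3.19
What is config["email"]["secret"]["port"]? 3.56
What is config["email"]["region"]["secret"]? "redis://localhost"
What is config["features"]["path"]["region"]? "/tmp"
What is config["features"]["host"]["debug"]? "us-east-1"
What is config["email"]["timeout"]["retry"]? 443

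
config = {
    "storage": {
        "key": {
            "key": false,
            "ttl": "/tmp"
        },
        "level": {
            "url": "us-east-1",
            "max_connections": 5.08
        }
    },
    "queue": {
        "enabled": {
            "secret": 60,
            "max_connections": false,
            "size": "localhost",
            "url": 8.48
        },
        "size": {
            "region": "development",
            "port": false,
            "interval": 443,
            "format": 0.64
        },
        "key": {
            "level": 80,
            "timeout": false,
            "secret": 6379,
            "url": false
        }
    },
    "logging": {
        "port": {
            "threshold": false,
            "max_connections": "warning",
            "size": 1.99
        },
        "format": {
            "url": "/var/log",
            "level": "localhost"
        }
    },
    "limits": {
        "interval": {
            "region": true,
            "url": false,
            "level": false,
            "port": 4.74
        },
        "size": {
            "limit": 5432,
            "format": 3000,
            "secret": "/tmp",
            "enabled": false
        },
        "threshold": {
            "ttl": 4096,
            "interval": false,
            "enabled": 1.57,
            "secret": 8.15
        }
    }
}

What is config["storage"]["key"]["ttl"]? "/tmp"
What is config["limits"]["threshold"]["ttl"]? 4096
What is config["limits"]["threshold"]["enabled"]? 1.57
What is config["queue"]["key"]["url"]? False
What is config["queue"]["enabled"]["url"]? 8.48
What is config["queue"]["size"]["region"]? "development"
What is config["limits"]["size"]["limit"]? 5432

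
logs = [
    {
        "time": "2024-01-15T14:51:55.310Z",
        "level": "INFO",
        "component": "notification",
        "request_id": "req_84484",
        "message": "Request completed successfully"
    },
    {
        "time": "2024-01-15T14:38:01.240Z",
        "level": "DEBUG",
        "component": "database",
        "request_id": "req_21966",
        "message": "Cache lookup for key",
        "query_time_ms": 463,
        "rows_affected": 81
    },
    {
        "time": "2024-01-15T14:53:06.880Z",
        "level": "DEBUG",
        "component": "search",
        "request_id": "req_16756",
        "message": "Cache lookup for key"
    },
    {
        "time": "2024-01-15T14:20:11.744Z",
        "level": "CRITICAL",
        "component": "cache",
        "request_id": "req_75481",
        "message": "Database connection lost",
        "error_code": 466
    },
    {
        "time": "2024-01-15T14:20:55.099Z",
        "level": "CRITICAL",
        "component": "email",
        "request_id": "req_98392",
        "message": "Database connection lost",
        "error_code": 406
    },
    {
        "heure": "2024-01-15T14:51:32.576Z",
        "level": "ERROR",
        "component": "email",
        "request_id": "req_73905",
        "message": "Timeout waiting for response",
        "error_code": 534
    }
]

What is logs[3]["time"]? "2024-01-15T14:20:11.744Z"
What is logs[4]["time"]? "2024-01-15T14:20:55.099Z"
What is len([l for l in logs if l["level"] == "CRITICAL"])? 2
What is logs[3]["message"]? "Database connection lost"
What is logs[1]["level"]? "DEBUG"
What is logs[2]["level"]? "DEBUG"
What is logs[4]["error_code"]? 406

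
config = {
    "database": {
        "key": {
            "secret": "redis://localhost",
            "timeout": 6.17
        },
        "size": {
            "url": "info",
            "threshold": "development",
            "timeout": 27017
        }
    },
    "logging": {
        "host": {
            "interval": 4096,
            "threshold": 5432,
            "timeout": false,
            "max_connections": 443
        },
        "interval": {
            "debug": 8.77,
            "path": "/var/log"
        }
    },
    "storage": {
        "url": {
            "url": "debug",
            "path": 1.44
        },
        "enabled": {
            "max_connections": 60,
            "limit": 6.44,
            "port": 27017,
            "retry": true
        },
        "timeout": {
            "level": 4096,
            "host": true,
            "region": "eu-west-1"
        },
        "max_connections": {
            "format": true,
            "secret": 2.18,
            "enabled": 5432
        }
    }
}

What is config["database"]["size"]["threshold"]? "development"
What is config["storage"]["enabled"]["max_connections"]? 60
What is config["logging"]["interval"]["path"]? "/var/log"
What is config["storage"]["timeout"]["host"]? True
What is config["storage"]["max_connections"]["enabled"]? 5432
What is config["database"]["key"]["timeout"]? 6.17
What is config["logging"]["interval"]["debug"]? 8.77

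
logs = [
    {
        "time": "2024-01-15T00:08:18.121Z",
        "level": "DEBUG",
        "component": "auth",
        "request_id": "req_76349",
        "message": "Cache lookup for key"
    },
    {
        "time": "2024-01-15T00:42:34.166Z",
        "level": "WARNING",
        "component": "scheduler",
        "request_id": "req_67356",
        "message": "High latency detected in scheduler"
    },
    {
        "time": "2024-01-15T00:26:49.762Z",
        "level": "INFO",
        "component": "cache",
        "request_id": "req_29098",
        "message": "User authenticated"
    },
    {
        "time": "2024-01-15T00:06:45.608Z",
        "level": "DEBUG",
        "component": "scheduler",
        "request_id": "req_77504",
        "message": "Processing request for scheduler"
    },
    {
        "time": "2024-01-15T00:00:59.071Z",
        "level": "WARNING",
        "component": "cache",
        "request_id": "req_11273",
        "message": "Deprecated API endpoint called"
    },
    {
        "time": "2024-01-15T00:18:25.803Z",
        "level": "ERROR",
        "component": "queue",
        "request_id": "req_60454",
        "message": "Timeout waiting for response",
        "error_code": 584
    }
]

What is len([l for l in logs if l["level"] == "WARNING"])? 2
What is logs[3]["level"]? "DEBUG"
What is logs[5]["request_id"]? "req_60454"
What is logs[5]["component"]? "queue"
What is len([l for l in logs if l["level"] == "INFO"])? 1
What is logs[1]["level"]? "WARNING"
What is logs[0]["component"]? "auth"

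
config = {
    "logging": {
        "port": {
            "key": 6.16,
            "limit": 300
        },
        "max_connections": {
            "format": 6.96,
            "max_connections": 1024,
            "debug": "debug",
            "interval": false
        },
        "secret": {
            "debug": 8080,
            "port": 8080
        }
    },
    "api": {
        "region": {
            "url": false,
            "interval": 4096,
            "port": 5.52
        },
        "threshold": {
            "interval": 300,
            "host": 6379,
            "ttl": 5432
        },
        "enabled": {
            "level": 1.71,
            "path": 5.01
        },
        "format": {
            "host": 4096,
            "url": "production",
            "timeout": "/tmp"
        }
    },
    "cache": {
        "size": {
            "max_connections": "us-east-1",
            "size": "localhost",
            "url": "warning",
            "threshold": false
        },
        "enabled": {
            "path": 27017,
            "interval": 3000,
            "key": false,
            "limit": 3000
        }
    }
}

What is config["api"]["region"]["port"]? 5.52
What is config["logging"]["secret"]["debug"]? 8080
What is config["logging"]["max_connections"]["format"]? 6.96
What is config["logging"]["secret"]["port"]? 8080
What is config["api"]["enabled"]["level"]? 1.71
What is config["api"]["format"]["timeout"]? "/tmp"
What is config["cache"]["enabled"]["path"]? 27017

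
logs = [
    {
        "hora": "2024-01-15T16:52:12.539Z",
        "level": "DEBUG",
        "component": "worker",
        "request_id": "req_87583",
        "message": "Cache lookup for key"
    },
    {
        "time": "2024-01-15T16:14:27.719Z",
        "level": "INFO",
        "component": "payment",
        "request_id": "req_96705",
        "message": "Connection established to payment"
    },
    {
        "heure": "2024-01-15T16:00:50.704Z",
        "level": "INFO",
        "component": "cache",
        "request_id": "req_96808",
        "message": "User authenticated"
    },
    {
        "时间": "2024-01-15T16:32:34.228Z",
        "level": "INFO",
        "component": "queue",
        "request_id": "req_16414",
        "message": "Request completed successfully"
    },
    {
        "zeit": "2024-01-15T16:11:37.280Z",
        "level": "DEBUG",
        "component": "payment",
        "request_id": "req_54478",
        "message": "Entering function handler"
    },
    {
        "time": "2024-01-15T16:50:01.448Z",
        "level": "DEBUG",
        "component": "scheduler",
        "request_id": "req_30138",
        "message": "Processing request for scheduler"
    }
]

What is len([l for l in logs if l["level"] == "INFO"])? 3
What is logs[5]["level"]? "DEBUG"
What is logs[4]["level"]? "DEBUG"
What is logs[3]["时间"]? "2024-01-15T16:32:34.228Z"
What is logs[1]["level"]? "INFO"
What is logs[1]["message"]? "Connection established to payment"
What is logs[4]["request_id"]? "req_54478"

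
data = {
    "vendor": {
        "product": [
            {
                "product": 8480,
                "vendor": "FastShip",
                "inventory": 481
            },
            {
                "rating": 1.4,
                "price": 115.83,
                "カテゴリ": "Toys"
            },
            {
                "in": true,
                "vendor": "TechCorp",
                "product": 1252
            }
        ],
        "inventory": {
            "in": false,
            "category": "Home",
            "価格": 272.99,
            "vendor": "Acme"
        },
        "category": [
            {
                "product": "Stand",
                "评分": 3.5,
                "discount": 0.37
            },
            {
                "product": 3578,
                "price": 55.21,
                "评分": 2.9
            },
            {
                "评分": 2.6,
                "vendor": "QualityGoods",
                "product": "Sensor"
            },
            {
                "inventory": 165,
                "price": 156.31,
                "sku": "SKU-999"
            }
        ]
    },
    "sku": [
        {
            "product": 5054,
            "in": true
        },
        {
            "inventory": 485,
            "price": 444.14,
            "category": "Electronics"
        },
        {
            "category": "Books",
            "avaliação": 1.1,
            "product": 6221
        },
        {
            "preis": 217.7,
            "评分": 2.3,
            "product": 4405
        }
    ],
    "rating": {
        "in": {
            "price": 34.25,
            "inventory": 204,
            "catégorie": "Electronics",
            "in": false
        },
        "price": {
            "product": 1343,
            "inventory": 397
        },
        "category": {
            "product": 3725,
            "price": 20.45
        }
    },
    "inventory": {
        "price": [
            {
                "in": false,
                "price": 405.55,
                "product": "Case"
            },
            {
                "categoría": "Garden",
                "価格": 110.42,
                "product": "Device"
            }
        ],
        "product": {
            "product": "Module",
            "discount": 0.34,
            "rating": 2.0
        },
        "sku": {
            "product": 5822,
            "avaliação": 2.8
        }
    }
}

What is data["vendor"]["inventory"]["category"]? "Home"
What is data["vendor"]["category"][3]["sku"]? "SKU-999"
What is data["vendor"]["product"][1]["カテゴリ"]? "Toys"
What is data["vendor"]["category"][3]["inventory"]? 165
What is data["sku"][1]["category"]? "Electronics"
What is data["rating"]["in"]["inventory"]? 204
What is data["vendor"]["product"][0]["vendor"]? "FastShip"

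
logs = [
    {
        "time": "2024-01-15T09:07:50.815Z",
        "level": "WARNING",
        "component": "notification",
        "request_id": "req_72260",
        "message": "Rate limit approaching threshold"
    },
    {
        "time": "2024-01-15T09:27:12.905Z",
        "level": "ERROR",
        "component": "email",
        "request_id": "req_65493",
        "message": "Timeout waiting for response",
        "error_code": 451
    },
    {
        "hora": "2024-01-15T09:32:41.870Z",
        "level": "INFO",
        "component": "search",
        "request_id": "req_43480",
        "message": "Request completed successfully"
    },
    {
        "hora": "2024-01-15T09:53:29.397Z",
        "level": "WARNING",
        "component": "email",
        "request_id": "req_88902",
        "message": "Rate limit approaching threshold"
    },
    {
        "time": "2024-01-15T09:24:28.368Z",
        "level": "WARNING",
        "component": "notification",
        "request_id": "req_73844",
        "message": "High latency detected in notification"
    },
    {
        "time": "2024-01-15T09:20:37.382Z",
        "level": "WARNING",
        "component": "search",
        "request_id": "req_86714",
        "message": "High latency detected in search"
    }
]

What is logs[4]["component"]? "notification"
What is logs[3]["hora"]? "2024-01-15T09:53:29.397Z"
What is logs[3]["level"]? "WARNING"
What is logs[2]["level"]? "INFO"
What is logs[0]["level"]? "WARNING"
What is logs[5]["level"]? "WARNING"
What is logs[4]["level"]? "WARNING"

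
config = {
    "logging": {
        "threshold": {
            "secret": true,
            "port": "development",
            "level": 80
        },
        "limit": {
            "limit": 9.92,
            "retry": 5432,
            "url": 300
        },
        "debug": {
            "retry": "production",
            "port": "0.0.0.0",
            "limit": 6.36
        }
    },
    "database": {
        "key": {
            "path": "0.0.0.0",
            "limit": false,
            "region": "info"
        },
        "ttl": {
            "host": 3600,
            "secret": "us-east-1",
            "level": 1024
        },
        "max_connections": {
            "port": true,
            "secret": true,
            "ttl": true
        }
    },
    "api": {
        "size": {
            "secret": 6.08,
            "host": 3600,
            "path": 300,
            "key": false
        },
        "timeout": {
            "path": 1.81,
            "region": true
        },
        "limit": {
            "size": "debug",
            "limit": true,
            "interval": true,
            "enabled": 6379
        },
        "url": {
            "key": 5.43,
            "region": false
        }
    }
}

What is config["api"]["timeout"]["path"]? 1.81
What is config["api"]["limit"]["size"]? "debug"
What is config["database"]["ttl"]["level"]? 1024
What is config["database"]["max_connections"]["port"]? True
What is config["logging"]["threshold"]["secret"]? True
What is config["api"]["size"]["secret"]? 6.08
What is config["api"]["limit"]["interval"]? True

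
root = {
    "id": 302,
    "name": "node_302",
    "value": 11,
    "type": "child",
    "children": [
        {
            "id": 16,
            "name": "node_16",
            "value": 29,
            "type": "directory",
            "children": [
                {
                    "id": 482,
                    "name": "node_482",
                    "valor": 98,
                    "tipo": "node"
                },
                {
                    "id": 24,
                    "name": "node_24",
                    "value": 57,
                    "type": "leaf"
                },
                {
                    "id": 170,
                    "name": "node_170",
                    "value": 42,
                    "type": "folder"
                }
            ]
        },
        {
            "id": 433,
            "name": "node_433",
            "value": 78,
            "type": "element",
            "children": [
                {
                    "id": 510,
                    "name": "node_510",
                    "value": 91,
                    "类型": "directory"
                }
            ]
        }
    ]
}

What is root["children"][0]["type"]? "directory"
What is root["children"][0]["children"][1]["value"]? 57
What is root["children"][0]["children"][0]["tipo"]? "node"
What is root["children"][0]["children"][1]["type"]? "leaf"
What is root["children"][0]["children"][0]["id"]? 482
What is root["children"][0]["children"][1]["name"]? "node_24"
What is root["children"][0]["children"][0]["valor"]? 98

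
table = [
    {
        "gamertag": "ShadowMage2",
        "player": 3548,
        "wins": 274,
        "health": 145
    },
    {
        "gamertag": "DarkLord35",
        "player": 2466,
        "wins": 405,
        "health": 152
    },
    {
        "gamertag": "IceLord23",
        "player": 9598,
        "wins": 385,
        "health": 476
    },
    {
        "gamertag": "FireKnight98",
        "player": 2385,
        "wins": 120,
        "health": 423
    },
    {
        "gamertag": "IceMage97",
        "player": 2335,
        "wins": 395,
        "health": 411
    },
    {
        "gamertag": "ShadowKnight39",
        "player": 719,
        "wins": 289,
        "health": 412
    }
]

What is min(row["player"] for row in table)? 719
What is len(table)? 6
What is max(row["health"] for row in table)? 476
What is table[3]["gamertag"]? "FireKnight98"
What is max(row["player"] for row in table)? 9598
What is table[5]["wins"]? 289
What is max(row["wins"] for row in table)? 405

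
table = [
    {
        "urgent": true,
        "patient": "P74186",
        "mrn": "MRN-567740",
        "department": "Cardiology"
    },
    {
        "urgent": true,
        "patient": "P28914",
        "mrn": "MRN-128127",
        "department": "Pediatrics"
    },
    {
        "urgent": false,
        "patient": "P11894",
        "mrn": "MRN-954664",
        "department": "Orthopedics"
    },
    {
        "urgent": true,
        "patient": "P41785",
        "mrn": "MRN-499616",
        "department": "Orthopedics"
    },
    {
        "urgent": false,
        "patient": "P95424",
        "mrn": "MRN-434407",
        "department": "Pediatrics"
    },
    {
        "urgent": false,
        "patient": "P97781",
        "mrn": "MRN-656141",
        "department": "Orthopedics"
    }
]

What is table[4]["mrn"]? "MRN-434407"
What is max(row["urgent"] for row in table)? True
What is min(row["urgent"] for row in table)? False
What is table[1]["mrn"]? "MRN-128127"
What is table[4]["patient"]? "P95424"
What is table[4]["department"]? "Pediatrics"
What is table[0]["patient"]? "P74186"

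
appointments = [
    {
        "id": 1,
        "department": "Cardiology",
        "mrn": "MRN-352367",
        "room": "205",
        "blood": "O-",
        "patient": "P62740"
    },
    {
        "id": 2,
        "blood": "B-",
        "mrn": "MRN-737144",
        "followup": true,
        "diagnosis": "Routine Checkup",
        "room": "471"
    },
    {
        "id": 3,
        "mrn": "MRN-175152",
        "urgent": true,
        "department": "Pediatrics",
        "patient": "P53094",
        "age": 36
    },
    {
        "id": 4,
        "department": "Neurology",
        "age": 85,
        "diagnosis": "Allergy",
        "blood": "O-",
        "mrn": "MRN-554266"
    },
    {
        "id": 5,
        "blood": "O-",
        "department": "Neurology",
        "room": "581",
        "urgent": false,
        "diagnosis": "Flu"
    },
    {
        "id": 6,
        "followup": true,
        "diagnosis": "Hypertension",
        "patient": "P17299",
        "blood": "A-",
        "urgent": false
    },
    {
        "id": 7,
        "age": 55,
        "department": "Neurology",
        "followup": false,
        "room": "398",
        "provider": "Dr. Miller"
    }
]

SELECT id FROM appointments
[1, 2, 3, 4, 5, 6, 7]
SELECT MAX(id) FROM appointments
7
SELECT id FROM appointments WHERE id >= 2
[2, 3, 4, 5, 6, 7]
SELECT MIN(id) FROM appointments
1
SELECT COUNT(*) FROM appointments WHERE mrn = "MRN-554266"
1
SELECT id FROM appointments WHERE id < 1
[]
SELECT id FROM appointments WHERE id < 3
[1, 2]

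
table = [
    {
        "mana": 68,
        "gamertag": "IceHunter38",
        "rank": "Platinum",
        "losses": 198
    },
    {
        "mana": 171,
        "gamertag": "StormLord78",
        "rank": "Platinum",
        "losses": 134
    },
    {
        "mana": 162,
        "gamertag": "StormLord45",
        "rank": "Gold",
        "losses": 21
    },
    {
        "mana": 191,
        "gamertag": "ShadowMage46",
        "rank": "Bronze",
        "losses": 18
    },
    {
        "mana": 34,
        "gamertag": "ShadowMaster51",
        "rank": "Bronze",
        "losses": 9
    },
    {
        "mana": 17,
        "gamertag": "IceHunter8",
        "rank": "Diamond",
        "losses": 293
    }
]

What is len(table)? 6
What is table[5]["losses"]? 293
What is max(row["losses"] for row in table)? 293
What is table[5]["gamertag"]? "IceHunter8"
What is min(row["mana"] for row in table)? 17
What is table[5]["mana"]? 17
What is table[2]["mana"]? 162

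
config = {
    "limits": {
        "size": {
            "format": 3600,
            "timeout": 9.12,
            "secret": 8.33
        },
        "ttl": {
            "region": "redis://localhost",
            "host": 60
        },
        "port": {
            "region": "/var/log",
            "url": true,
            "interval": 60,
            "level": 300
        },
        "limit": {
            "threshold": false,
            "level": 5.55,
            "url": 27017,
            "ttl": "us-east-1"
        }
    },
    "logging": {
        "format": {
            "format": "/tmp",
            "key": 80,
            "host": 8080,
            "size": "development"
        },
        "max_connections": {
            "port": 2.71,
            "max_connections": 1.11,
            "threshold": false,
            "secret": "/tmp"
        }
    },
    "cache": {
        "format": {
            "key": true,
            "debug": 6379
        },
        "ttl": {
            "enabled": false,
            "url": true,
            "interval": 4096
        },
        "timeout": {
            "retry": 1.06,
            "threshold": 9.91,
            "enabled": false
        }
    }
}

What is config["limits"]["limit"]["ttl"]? "us-east-1"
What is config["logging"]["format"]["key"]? 80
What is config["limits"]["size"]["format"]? 3600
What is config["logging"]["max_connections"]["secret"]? "/tmp"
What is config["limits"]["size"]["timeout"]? 9.12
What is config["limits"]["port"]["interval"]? 60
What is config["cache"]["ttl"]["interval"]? 4096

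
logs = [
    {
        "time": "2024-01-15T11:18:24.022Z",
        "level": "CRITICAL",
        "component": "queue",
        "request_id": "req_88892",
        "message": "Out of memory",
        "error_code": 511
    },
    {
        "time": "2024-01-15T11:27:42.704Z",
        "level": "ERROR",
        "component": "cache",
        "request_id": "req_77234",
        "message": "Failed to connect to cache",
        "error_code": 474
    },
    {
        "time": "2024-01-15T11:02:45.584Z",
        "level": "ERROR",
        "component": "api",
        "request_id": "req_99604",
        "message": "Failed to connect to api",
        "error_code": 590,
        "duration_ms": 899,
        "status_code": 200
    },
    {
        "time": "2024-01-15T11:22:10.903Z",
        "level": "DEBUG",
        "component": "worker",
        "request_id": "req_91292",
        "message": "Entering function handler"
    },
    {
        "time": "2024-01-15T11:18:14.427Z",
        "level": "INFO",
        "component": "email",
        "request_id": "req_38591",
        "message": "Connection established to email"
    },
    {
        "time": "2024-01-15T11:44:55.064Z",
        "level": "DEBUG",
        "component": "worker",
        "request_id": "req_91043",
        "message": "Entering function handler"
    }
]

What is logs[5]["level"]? "DEBUG"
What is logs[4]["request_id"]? "req_38591"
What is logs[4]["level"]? "INFO"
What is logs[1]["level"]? "ERROR"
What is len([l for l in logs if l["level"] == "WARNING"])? 0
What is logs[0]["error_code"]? 511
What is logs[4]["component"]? "email"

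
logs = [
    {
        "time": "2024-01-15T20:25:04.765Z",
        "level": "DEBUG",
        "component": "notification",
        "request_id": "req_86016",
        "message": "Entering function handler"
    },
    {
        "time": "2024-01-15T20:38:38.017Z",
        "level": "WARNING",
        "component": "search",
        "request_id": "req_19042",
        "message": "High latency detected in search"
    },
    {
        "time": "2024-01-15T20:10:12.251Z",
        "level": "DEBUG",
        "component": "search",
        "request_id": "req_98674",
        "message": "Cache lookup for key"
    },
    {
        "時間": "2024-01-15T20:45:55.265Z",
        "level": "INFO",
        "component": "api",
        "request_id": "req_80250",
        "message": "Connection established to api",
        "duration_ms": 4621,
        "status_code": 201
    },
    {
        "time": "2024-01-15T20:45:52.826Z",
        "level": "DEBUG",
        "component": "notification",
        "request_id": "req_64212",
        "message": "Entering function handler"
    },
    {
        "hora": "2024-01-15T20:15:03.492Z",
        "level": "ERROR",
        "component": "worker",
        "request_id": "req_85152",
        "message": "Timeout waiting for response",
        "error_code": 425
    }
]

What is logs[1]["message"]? "High latency detected in search"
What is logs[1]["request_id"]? "req_19042"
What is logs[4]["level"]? "DEBUG"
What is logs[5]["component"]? "worker"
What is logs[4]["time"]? "2024-01-15T20:45:52.826Z"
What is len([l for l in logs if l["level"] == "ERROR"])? 1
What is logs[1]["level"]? "WARNING"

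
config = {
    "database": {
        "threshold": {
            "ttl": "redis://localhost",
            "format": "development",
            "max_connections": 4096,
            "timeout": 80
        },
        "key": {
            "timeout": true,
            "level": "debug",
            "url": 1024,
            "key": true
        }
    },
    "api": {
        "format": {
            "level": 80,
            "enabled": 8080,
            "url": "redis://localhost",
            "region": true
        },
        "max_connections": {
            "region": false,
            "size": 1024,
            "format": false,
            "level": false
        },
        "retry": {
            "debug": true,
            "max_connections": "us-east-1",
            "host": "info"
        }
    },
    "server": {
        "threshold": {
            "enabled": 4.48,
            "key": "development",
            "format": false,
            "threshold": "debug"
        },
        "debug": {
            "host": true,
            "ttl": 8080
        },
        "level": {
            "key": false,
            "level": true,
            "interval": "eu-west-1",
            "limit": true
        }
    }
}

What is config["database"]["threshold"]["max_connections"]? 4096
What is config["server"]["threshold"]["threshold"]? "debug"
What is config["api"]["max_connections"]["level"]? False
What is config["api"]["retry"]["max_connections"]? "us-east-1"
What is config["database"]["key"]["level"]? "debug"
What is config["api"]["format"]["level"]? 80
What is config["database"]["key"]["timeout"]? True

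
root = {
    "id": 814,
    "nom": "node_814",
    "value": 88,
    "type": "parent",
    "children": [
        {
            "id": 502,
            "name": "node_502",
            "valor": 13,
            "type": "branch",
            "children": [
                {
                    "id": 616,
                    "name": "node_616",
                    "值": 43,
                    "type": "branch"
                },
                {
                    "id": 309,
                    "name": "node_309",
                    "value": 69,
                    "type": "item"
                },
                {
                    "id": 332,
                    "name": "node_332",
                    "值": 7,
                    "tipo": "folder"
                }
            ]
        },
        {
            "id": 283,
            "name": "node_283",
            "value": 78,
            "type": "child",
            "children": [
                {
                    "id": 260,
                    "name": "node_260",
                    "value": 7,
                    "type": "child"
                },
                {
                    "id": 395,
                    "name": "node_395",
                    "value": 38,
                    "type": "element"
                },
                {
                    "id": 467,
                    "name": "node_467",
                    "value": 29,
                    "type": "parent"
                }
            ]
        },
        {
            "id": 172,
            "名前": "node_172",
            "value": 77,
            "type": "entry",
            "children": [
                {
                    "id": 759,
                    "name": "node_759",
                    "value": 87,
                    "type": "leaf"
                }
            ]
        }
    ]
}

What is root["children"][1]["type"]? "child"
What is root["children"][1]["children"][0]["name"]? "node_260"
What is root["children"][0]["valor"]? 13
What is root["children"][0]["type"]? "branch"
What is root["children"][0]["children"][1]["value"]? 69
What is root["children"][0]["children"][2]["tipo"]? "folder"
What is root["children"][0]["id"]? 502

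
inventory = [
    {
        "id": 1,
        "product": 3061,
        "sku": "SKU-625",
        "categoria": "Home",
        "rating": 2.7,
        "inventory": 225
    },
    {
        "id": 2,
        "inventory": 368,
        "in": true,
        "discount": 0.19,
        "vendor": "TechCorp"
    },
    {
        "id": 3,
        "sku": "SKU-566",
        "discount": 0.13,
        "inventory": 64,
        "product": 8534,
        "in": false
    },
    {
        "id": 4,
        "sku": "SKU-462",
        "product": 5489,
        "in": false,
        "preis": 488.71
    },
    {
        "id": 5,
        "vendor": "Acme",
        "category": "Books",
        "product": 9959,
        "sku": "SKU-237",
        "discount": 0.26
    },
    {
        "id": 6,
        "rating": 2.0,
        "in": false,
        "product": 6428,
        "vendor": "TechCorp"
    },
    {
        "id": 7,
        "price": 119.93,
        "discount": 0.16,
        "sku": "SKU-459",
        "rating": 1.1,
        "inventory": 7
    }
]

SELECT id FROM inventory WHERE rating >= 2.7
[1]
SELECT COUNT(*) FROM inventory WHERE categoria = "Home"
1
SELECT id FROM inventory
[1, 2, 3, 4, 5, 6, 7]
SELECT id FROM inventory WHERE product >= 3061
[1, 3, 4, 5, 6]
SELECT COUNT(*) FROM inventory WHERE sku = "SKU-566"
1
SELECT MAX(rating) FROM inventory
2.7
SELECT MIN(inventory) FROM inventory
7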